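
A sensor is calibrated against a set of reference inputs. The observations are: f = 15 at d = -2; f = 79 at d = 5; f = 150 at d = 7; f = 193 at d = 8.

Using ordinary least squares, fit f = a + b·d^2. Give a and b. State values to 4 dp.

XᵀX·[a, b]ᵀ = Xᵀf reads: 4·a + 142·b = 437;  142·a + 7138·b = 21737.
Determinant 4·7138 − 142² = 8388.
a = (437·7138 − 142·21737)/8388 = 907/233; b = (4·21737 − 142·437)/8388 = 1383/466.

a = 3.8927, b = 2.9678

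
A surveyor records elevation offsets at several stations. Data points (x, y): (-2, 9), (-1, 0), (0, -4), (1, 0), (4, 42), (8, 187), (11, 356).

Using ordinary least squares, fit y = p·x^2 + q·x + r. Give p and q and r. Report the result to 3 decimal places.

Compute the Gram sums: Σx^2·x^2 = 19011, Σx^2·x = 1899, Σx^2 = 207, Σx·x = 207, Σx = 21, Σ1 = 7.
Moment sums: Σx^2·y = 55752, Σx·y = 5562, Σy = 590.
MᵀM·[p, q, r]ᵀ = Mᵀy becomes [[19011, 1899, 207]; [1899, 207, 21]; [207, 21, 7]]·[p, q, r]ᵀ = [55752, 5562, 590]ᵀ.
Row-reducing yields p = 43408/14443, q = -14741/43329, r = -4687/1313.

p = 3.005, q = -0.340, r = -3.570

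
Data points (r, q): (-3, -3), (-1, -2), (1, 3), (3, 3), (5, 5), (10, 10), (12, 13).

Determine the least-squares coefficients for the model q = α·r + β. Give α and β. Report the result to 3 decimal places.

The normal equations are: 289·α + 27·β = 304;  27·α + 7·β = 29.
Eliminating β: 7·(row 1) − 27·(row 2) gives 1294·α = 7·304 − 27·29 = 1345, so α = 1345/1294.
Then β = (29 − 27·(1345/1294))/7 = 173/1294.

α = 1.039, β = 0.134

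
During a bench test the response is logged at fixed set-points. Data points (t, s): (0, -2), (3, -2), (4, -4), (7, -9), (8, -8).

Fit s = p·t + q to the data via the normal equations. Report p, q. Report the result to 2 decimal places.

Entries of XᵀX: Σt·t = 138, Σt = 22, Σ1 = 5.
Right-hand side: Σt·s = -149, Σs = -25.
Normal equations: [[138, 22]; [22, 5]]·[p, q]ᵀ = [-149, -25]ᵀ.
det = 138·5 − 22² = 206.
p = ((-149)·5 − 22·(-25))/206 = -195/206; q = (138·(-25) − 22·(-149))/206 = -86/103.

p = -0.95, q = -0.83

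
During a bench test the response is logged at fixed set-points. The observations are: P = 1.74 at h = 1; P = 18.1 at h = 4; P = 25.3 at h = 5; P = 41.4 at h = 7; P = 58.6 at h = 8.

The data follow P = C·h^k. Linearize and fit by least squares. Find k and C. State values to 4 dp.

Taking logs, ln P = k·ln h + ln C, so regress ln P on ln h.
AᵀA = [[12.6227, 7.0211]; [7.0211, 5]], rhs = [24.9244, 14.4746]ᵀ  (here Σln h = 7.0211, Σ(ln h)² = 12.6227, Σln P = 14.4746, Σln h·ln P = 24.9244).
Solving (det = 13.8181): k = 1.66408, ln C = 0.55819, so C = exp(0.55819) = 1.74751.

k = 1.6641, C = 1.7475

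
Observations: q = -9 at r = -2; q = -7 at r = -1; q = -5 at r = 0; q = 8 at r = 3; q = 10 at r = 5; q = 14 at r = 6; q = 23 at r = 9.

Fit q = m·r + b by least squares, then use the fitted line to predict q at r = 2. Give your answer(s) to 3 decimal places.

Setting ∂/∂m … = 0 gives: 156·m + 20·b = 390;  20·m + 7·b = 34.
Eliminating b: 7·(row 1) − 20·(row 2) gives 692·m = 7·390 − 20·34 = 2050, so m = 1025/346.
Then b = (34 − 20·(1025/346))/7 = -624/173.
At r = 2: q̂ = (1025/346)·(2) + (-624/173)·(1) = 401/173.

q̂ = 2.318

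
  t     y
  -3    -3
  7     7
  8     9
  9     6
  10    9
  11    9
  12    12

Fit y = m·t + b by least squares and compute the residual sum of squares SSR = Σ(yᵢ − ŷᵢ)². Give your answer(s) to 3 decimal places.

SSR = 10.408

From the data, Σt·t = 568, Σt = 54, Σ1 = 7.
For Aᵀy: Σt·y = 517, Σy = 49.
So AᵀA·[m, b]ᵀ = Aᵀy: [[568, 54]; [54, 7]]·[m, b]ᵀ = [517, 49]ᵀ.
Determinant 568·7 − 54² = 1060.
m = (517·7 − 54·49)/1060 = 973/1060; b = (568·49 − 54·517)/1060 = -43/530.
Residuals: -35/212, 139/212, 921/530, -2311/1060, -26/265, -1077/1060, 113/106; SSR = 11033/1060.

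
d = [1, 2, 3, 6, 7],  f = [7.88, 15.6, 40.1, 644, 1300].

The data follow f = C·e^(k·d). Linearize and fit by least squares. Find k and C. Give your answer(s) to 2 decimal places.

k = 0.88, C = 2.99

Let Y = ln f. Fitting Y = k·d + ln C by least squares:
AᵀA = [[99.0000, 19.0000]; [19.0000, 5]], rhs = [107.6300, 22.1408]ᵀ  (here Σd = 19.0000, Σ(d)² = 99.0000, Σln f = 22.1408, Σd·ln f = 107.6300).
Δ = 99.0000·5 − (19.0000)² = 134.0000; k = (107.6300·5 − 19.0000·22.1408)/134.0000 = 0.87668, ln C = (99.0000·22.1408 − 19.0000·107.6300)/134.0000 = 1.09678, so C = exp(1.09678) = 2.99450.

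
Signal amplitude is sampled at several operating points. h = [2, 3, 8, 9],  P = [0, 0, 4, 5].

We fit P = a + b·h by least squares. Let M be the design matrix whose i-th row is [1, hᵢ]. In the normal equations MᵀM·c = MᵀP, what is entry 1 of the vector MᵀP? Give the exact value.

Entry 1 ↔ basis 1, so (MᵀP)_{1} = Σᵢ Pᵢ = (1)·(0) + (1)·(0) + (1)·(4) + (1)·(5) = 9.

9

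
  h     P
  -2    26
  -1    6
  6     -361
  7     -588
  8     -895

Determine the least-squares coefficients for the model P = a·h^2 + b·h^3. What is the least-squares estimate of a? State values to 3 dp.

The normal system MᵀM·[a, b]ᵀ = MᵀP is [[7810, 57318]; [57318, 426514]]·[a, b]ᵀ = [-98978, -738114]ᵀ.
Eliminating b: 426514·(row 1) − 57318·(row 2) gives 45721216·a = 426514·(-98978) − 57318·(-738114) = 91715560, so a = 11464445/5715152.
Then b = ((-738114) − 57318·(11464445/5715152))/426514 = -11431167/5715152.

a = 2.006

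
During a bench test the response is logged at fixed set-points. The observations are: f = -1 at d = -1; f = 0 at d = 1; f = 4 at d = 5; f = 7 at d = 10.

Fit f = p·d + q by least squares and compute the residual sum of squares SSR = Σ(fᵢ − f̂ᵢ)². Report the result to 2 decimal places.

Compute the Gram sums: Σd·d = 127, Σd = 15, Σ1 = 4.
Moment sums: Σd·f = 91, Σf = 10.
Eliminating q: 4·(row 1) − 15·(row 2) gives 283·p = 4·91 − 15·10 = 214, so p = 214/283.
Then q = (10 − 15·(214/283))/4 = -95/283.
Residuals: 26/283, -119/283, 157/283, -64/283; SSR = 154/283.

SSR = 0.54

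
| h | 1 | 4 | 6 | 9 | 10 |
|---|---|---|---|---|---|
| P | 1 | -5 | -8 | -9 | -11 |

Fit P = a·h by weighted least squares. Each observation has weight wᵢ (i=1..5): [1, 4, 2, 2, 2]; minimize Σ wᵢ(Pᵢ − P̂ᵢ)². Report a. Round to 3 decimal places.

a = -1.116

Forming MᵀWM = [[499]] and MᵀWP = [-557]ᵀ gives MᵀWM·[a]ᵀ = MᵀWP.
Hence a = -557 / 499 ≈ -1.11623.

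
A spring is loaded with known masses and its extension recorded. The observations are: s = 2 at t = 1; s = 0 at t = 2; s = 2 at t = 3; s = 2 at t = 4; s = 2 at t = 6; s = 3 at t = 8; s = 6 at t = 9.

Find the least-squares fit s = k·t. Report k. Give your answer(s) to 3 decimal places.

Entries of AᵀA: Σt·t = 211.
Right-hand side: Σt·s = 106.
Normal equations: [[211]]·[k]ᵀ = [106]ᵀ.
Hence k = 106 / 211 ≈ 0.50237.

k = 0.502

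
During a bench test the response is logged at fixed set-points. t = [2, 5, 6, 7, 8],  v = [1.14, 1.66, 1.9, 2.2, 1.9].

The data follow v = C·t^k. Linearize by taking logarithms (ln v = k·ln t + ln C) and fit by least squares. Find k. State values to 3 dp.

k = 0.435

Linearized form: ln v = k·ln t + ln C. From the 5 transformed points,
Σln t = 8.1197, Σ(ln t)² = 14.3918, Σln v = 2.7100, Σln t·ln v = 4.9255.
Equations: 14.3918·k + 8.1197·ln C = 4.9255;  8.1197·k + 5·ln C = 2.7100.
Slope k = (n·Σln t·ln v − Σln t·Σln v)/(n·Σ(ln t)² − (Σln t)²) = (5·4.9255 − 8.1197·2.7100)/6.0295 = 0.43506; ln C = (Σln v − k·Σln t)/n = -0.16450.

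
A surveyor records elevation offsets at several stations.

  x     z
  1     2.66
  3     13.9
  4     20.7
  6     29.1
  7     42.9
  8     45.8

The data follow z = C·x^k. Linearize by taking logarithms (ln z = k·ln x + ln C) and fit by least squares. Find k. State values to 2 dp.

k = 1.37

Let Y = ln z. Fitting Y = k·ln x + ln C by least squares:
Σln x = 8.3020, Σ(ln x)² = 14.4498, Σln z = 17.5942, Σln x·ln z = 28.3984.
Equations: 14.4498·k + 8.3020·ln C = 28.3984;  8.3020·k + 6·ln C = 17.5942.
Solving (det = 17.7753): k = 1.36835, ln C = 1.03903.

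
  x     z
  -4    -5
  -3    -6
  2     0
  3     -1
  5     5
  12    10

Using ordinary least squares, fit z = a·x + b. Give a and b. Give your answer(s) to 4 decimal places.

a = 1.0177, b = -2.0442

With design matrix M, MᵀM = [[207, 15]; [15, 6]] and Mᵀz = [180, 3]ᵀ.
Determinant 207·6 − 15² = 1017.
a = (180·6 − 15·3)/1017 = 115/113; b = (207·3 − 15·180)/1017 = -231/113.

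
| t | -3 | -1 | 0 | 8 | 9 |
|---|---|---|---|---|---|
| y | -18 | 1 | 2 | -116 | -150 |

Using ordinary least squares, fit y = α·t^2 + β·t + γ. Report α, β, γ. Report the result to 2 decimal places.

α = -1.99, β = 0.98, γ = 2.99

With design matrix A, AᵀA = [[10739, 1213, 155]; [1213, 155, 13]; [155, 13, 5]] and Aᵀy = [-19735, -2225, -281]ᵀ.
Inverting the 3×3 Gram matrix, [α, β, γ]ᵀ = [-13088/6573, 6424/6573, 6541/2191]ᵀ.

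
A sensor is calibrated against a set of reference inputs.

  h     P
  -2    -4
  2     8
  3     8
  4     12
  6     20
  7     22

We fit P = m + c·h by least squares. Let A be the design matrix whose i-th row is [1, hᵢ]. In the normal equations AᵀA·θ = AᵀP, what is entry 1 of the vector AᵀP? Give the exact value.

Entry 1 ↔ basis 1, so (AᵀP)_{1} = Σᵢ Pᵢ = (1)·(-4) + (1)·(8) + (1)·(8) + (1)·(12) + (1)·(20) + (1)·(22) = 66.

66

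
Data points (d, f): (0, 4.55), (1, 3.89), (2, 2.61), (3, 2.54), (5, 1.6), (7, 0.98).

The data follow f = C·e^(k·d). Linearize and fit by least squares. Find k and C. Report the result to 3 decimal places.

Taking logs, ln f = k·d + ln C, so regress ln f on d.
Σd = 18.0000, Σ(d)² = 88.0000, Σln f = 5.2149, Σd·ln f = 8.2822.
Normal system: [[88.0000, 18.0000]; [18.0000, 6]]·[k, ln C]ᵀ = [8.2822, 5.2149]ᵀ.
Slope k = (n·Σd·ln f − Σd·Σln f)/(n·Σ(d)² − (Σd)²) = (6·8.2822 − 18.0000·5.2149)/204.0000 = -0.21654; ln C = (Σln f − k·Σd)/n = 1.51876, so C = exp(1.51876) = 4.56657.

k = -0.217, C = 4.567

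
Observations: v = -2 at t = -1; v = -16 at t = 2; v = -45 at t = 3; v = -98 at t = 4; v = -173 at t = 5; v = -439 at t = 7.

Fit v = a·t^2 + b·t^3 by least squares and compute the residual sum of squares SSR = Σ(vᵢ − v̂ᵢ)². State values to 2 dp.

Forming AᵀA = [[3380, 21230]; [21230, 138164]] and Aᵀv = [-27875, -179815]ᵀ gives AᵀA·[a, b]ᵀ = Aᵀv.
Eliminating b: 138164·(row 1) − 21230·(row 2) gives 16281420·a = 138164·(-27875) − 21230·(-179815) = -33849050, so a = -3384905/1628142.
Then b = ((-179815) − 21230·(-3384905/1628142))/138164 = -1598845/1628142.
Residuals: -735112/814071, 140054/814071, 61095/271357, -512226/271357, 1404842/814071, -81693/271357; SSR = 6127994/814071.

SSR = 7.53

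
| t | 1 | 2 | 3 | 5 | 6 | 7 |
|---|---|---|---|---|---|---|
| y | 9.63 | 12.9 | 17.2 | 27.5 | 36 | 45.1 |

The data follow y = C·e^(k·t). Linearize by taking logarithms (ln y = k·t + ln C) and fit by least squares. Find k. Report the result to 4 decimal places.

k = 0.2555

Linearized form: ln y = k·t + ln C. From the 6 transformed points,
AᵀA = [[124.0000, 24.0000]; [24.0000, 6]], rhs = [80.6483, 18.3736]ᵀ  (here Σt = 24.0000, Σ(t)² = 124.0000, Σln y = 18.3736, Σt·ln y = 80.6483).
Solving (det = 168.0000): k = 0.25549, ln C = 2.04029.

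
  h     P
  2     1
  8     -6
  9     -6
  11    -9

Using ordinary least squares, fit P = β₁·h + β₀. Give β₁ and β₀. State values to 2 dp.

β₁ = -1.09, β₀ = 3.17

MᵀM·[β₁, β₀]ᵀ = MᵀP reads: 270·β₁ + 30·β₀ = -199;  30·β₁ + 4·β₀ = -20.
det = 270·4 − 30² = 180.
β₁ = ((-199)·4 − 30·(-20))/180 = -49/45; β₀ = (270·(-20) − 30·(-199))/180 = 19/6.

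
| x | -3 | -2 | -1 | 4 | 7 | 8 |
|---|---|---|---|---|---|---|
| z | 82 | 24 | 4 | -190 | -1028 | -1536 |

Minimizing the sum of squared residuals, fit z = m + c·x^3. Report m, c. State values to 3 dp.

The normal equations are: 6·m + 883·c = -2644;  883·m + 384683·c = -1153606.
(Σ1 = 6, Σx^3 = 883, Σx^3·x^3 = 384683, Σz = -2644, Σx^3·z = -1153606.)
Eliminating c: 384683·(row 1) − 883·(row 2) gives 1528409·m = 384683·(-2644) − 883·(-1153606) = 1532246, so m = 1532246/1528409.
Then c = ((-1153606) − 883·(1532246/1528409))/384683 = -4586984/1528409.

m = 1.003, c = -3.001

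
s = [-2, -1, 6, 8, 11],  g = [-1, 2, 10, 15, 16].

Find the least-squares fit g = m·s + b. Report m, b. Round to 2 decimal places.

With design matrix A, AᵀA = [[226, 22]; [22, 5]] and Aᵀg = [356, 42]ᵀ.
Eliminating b: 5·(row 1) − 22·(row 2) gives 646·m = 5·356 − 22·42 = 856, so m = 428/323.
Then b = (42 − 22·(428/323))/5 = 830/323.

m = 1.33, b = 2.57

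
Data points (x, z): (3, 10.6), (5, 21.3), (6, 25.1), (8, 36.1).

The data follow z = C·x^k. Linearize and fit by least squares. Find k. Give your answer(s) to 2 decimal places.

k = 1.24

With ln zᵢ as the transformed response and ln xᵢ as the regressor:
Σln x = 6.5793, Σ(ln x)² = 11.3317, Σln z = 12.2287, Σln x·ln z = 20.7486.
Equations: 11.3317·k + 6.5793·ln C = 20.7486;  6.5793·k + 4·ln C = 12.2287.
Δ = 11.3317·4 − (6.5793)² = 2.0403; k = (20.7486·4 − 6.5793·12.2287)/2.0403 = 1.24410, ln C = (11.3317·12.2287 − 6.5793·20.7486)/2.0403 = 1.01086.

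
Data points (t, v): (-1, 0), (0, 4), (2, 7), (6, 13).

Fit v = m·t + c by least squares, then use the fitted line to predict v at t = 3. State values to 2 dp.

v̂ = 8.17

Compute the Gram sums: Σt·t = 41, Σt = 7, Σ1 = 4.
For Xᵀv: Σt·v = 92, Σv = 24.
Determinant 41·4 − 7² = 115.
m = (92·4 − 7·24)/115 = 40/23; c = (41·24 − 7·92)/115 = 68/23.
At t = 3: v̂ = (40/23)·(3) + (68/23)·(1) = 188/23.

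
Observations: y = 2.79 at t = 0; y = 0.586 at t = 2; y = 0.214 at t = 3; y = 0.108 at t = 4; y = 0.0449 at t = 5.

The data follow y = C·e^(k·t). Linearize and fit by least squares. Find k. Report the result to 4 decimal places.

Let Y = ln y. Fitting Y = k·t + ln C by least squares:
Σt = 14.0000, Σ(t)² = 54.0000, Σln y = -6.3791, Σt·ln y = -30.1133.
Normal system: [[54.0000, 14.0000]; [14.0000, 5]]·[k, ln C]ᵀ = [-30.1133, -6.3791]ᵀ.
Δ = 54.0000·5 − (14.0000)² = 74.0000; k = (-30.1133·5 − 14.0000·-6.3791)/74.0000 = -0.82782, ln C = (54.0000·-6.3791 − 14.0000·-30.1133)/74.0000 = 1.04208.

k = -0.8278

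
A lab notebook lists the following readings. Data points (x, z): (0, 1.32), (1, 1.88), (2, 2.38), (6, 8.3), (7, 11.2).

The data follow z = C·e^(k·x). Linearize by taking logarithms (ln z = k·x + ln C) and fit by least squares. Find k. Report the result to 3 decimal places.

k = 0.304

Taking logs, ln z = k·x + ln C, so regress ln z on x.
AᵀA = [[90.0000, 16.0000]; [16.0000, 5]], rhs = [31.9744, 6.3082]ᵀ  (here Σx = 16.0000, Σ(x)² = 90.0000, Σln z = 6.3082, Σx·ln z = 31.9744).
Solving (det = 194.0000): k = 0.30382, ln C = 0.28941.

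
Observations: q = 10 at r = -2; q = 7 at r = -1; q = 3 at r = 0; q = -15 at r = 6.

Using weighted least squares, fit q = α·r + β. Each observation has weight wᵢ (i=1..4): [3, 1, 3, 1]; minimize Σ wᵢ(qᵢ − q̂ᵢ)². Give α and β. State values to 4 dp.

α = -3.1330, β = 3.4834

With design matrix A, AᵀWA = [[49, -1]; [-1, 8]] and AᵀWq = [-157, 31]ᵀ.
Eliminating β: 8·(row 1) − (-1)·(row 2) gives 391·α = 8·(-157) − (-1)·31 = -1225, so α = -1225/391.
Then β = (31 − (-1)·(-1225/391))/8 = 1362/391.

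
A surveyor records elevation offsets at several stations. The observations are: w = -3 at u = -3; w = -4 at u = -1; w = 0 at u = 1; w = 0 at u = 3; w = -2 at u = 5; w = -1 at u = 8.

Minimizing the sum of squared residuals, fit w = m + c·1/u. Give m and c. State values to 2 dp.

Entries of XᵀX: Σ1 = 6, Σ1/u = 13/40, Σ1/u·1/u = 32801/14400.
Right-hand side: Σw = -10, Σ1/u·w = 179/40.
det = 6·(32801/14400) − (13/40)² = 13019/960.
m = ((-10)·(32801/14400) − (13/40)·(179/40))/(13019/960) = -348953/195285; c = (6·(179/40) − (13/40)·(-10))/(13019/960) = 28896/13019.

m = -1.79, c = 2.22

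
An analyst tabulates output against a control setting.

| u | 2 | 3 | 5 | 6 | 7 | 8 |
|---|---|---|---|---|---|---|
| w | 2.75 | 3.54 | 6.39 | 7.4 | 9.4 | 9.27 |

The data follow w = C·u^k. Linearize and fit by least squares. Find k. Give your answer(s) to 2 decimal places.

k = 0.95

Let Y = ln w. Fitting Y = k·ln u + ln C by least squares:
Σln u = 9.2183, Σ(ln u)² = 15.5987, Σln w = 10.5994, Σln u·ln w = 17.6519.
Equations: 15.5987·k + 9.2183·ln C = 17.6519;  9.2183·k + 6·ln C = 10.5994.
Δ = 15.5987·6 − (9.2183)² = 8.6152; k = (17.6519·6 − 9.2183·10.5994)/8.6152 = 0.95211, ln C = (15.5987·10.5994 − 9.2183·17.6519)/8.6152 = 0.30377.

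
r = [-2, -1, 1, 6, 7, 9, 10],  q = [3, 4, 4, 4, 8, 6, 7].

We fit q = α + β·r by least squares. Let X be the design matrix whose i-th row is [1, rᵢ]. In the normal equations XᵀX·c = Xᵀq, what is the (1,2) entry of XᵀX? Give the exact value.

Row 1 ↔ basis 1, column 2 ↔ basis r, so (XᵀX)_{1,2} = Σᵢ r = (1)·(-2) + (1)·(-1) + (1)·(1) + (1)·(6) + (1)·(7) + (1)·(9) + (1)·(10) = 30.

30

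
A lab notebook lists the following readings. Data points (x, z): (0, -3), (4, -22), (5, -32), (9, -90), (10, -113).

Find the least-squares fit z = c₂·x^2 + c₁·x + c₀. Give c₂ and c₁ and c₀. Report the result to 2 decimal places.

c₂ = -1.03, c₁ = -0.52, c₀ = -3.16

Entries of AᵀA: Σx^2·x^2 = 17442, Σx^2·x = 1918, Σx^2 = 222, Σx·x = 222, Σx = 28, Σ1 = 5.
Right-hand side: Σx^2·z = -19742, Σx·z = -2188, Σz = -260.
So AᵀA·[c₂, c₁, c₀]ᵀ = Aᵀz: [[17442, 1918, 222]; [1918, 222, 28]; [222, 28, 5]]·[c₂, c₁, c₀]ᵀ = [-19742, -2188, -260]ᵀ.
Row-reducing yields c₂ = -10139/9800, c₁ = -727/1400, c₀ = -3093/980.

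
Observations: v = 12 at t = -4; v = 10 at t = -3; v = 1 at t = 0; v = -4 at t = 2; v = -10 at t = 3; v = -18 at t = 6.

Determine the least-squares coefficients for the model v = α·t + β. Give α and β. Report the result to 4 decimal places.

Forming MᵀM = [[74, 4]; [4, 6]] and Mᵀv = [-224, -9]ᵀ gives MᵀM·[α, β]ᵀ = Mᵀv.
det = 74·6 − 4² = 428.
α = ((-224)·6 − 4·(-9))/428 = -327/107; β = (74·(-9) − 4·(-224))/428 = 115/214.

α = -3.0561, β = 0.5374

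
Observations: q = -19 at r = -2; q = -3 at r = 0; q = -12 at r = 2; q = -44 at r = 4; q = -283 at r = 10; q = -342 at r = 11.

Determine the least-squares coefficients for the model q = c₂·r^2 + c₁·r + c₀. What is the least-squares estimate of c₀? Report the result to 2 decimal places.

c₀ = -3.48

The normal system XᵀX·[c₂, c₁, c₀]ᵀ = Xᵀq is [[24929, 2395, 245]; [2395, 245, 25]; [245, 25, 6]]·[c₂, c₁, c₀]ᵀ = [-70510, -6754, -703]ᵀ.
Row-reducing yields c₂ = -378877/128148, c₁ = 1082677/640740, c₀ = -74349/21358.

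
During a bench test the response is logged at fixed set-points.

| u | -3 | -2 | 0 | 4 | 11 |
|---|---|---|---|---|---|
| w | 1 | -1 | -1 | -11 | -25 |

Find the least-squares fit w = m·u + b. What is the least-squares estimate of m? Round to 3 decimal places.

m = -1.892

From the data, Σu·u = 150, Σu = 10, Σ1 = 5.
Moment sums: Σu·w = -320, Σw = -37.
Determinant 150·5 − 10² = 650.
m = ((-320)·5 − 10·(-37))/650 = -123/65; b = (150·(-37) − 10·(-320))/650 = -47/13.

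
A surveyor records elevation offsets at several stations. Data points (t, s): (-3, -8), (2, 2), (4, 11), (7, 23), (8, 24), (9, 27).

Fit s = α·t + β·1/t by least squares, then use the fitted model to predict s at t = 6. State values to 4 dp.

Entries of XᵀX: Σt·t = 223, Σt·1/t = 6, Σ1/t·1/t = 119893/254016.
And Σt·s = 668, Σ1/t·s = 1319/84.
Normal equations: [[223, 6]; [6, 119893/254016]]·[α, β]ᵀ = [668, 1319/84]ᵀ.
det = 223·(119893/254016) − 6² = 17591563/254016.
α = (668·(119893/254016) − 6·(1319/84))/(17591563/254016) = 56156588/17591563; β = (223·(1319/84) − 6·668)/(17591563/254016) = -128625840/17591563.
At t = 6: ŝ = (56156588/17591563)·(6) + (-128625840/17591563)·(1/6) = 315501888/17591563.

ŝ = 17.9348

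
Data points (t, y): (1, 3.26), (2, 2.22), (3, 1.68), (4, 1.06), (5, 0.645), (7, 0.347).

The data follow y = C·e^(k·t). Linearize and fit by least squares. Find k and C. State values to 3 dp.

Taking logs, ln y = k·t + ln C, so regress ln y on t.
Σt = 22.0000, Σ(t)² = 104.0000, Σln y = 1.0594, Σt·ln y = -5.0353.
Equations: 104.0000·k + 22.0000·ln C = -5.0353;  22.0000·k + 6·ln C = 1.0594.
Slope k = (n·Σt·ln y − Σt·Σln y)/(n·Σ(t)² − (Σt)²) = (6·-5.0353 − 22.0000·1.0594)/140.0000 = -0.38227; ln C = (Σln y − k·Σt)/n = 1.57822, so C = exp(1.57822) = 4.84633.

k = -0.382, C = 4.846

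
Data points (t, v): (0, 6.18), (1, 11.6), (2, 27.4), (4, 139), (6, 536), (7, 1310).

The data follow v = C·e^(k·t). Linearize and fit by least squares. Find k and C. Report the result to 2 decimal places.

Linearized form: ln v = k·t + ln C. From the 6 transformed points,
XᵀX = [[106.0000, 20.0000]; [20.0000, 6]], rhs = [116.7593, 25.9793]ᵀ  (here Σt = 20.0000, Σ(t)² = 106.0000, Σln v = 25.9793, Σt·ln v = 116.7593).
Solving (det = 236.0000): k = 0.76682, ln C = 1.77380, so C = exp(1.77380) = 5.89318.

k = 0.77, C = 5.89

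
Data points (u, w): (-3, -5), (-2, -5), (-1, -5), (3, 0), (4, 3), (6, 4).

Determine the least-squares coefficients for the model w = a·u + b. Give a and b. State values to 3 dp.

a = 1.127, b = -2.648

With design matrix M, MᵀM = [[75, 7]; [7, 6]] and Mᵀw = [66, -8]ᵀ.
Determinant 75·6 − 7² = 401.
a = (66·6 − 7·(-8))/401 = 452/401; b = (75·(-8) − 7·66)/401 = -1062/401.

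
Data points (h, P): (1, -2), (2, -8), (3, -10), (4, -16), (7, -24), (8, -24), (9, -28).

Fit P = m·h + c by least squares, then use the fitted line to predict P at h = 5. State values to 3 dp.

Compute the Gram sums: Σh·h = 224, Σh = 34, Σ1 = 7.
For AᵀP: Σh·P = -724, ΣP = -112.
AᵀA·[m, c]ᵀ = AᵀP becomes [[224, 34]; [34, 7]]·[m, c]ᵀ = [-724, -112]ᵀ.
Determinant 224·7 − 34² = 412.
m = ((-724)·7 − 34·(-112))/412 = -315/103; c = (224·(-112) − 34·(-724))/412 = -118/103.
At h = 5: P̂ = (-315/103)·(5) + (-118/103)·(1) = -1693/103.

P̂ = -16.437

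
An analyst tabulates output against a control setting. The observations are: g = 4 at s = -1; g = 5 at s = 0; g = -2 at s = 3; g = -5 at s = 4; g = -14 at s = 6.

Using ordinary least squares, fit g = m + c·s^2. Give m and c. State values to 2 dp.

m = 4.04, c = -0.52

Entries of MᵀM: Σ1 = 5, Σs^2 = 62, Σs^2·s^2 = 1634.
Right-hand side: Σg = -12, Σs^2·g = -598.
Normal equations: [[5, 62]; [62, 1634]]·[m, c]ᵀ = [-12, -598]ᵀ.
Determinant 5·1634 − 62² = 4326.
m = ((-12)·1634 − 62·(-598))/4326 = 8734/2163; c = (5·(-598) − 62·(-12))/4326 = -1123/2163.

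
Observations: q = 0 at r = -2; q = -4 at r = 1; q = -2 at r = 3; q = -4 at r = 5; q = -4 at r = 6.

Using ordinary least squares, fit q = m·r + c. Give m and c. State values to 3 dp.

From the data, Σr·r = 75, Σr = 13, Σ1 = 5.
Moment sums: Σr·q = -54, Σq = -14.
So MᵀM·[m, c]ᵀ = Mᵀq: [[75, 13]; [13, 5]]·[m, c]ᵀ = [-54, -14]ᵀ.
Determinant 75·5 − 13² = 206.
m = ((-54)·5 − 13·(-14))/206 = -44/103; c = (75·(-14) − 13·(-54))/206 = -174/103.

m = -0.427, c = -1.689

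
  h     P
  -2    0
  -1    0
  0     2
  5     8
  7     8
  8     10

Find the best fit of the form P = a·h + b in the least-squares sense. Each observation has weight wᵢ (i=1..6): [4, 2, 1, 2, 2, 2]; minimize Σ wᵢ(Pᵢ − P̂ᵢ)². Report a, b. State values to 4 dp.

Setting ∂/∂a … = 0 gives: 294·a + 30·b = 352;  30·a + 13·b = 54.
Δ = 294·13 − 30² = 2922.
a = (352·13 − 30·54)/2922 = 1478/1461; b = (294·54 − 30·352)/2922 = 886/487.

a = 1.0116, b = 1.8193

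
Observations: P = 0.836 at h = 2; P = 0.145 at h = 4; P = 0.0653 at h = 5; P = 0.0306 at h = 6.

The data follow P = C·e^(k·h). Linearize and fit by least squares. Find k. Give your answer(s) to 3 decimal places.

Let Y = ln P. Fitting Y = k·h + ln C by least squares:
XᵀX = [[81.0000, 17.0000]; [17.0000, 4]], rhs = [-42.6467, -8.3257]ᵀ  (here Σh = 17.0000, Σ(h)² = 81.0000, Σln P = -8.3257, Σh·ln P = -42.6467).
Slope k = (n·Σh·ln P − Σh·Σln P)/(n·Σ(h)² − (Σh)²) = (4·-42.6467 − 17.0000·-8.3257)/35.0000 = -0.83001; ln C = (Σln P − k·Σh)/n = 1.44613.

k = -0.830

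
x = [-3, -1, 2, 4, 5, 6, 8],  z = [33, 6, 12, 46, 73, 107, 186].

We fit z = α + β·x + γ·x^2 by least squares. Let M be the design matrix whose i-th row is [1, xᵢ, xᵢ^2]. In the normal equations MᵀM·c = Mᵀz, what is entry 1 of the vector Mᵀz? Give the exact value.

463

Entry 1 ↔ basis 1, so (Mᵀz)_{1} = Σᵢ zᵢ = (1)·(33) + (1)·(6) + (1)·(12) + (1)·(46) + (1)·(73) + (1)·(107) + (1)·(186) = 463.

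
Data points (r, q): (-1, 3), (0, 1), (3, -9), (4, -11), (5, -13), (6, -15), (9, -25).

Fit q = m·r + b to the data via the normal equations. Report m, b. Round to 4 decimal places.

Forming MᵀM = [[168, 26]; [26, 7]] and Mᵀq = [-454, -69]ᵀ gives MᵀM·[m, b]ᵀ = Mᵀq.
det = 168·7 − 26² = 500.
m = ((-454)·7 − 26·(-69))/500 = -346/125; b = (168·(-69) − 26·(-454))/500 = 53/125.

m = -2.7680, b = 0.4240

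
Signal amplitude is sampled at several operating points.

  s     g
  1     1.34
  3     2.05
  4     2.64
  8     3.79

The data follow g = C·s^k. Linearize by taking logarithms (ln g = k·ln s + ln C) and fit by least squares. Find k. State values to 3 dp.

Let Y = ln g. Fitting Y = k·ln s + ln C by least squares:
AᵀA = [[7.4528, 4.5643]; [4.5643, 4]], rhs = [4.9050, 3.3137]ᵀ  (here Σln s = 4.5643, Σ(ln s)² = 7.4528, Σln g = 3.3137, Σln s·ln g = 4.9050).
Solving (det = 8.9781): k = 0.50070, ln C = 0.25708.

k = 0.501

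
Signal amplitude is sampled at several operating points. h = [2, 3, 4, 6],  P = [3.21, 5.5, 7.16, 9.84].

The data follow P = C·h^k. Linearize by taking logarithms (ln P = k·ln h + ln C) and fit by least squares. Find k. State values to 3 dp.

Taking logs, ln P = k·ln h + ln C, so regress ln P on ln h.
XᵀX = [[6.8196, 4.9698]; [4.9698, 4]], rhs = [9.5070, 7.1260]ᵀ  (here Σln h = 4.9698, Σ(ln h)² = 6.8196, Σln P = 7.1260, Σln h·ln P = 9.5070).
Solving (det = 2.5794): k = 1.01304, ln C = 0.52284.

k = 1.013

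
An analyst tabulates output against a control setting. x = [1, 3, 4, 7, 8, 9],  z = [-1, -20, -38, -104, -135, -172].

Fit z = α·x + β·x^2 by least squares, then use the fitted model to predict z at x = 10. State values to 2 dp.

Sums needed: Σx·x = 220, Σx·x^2 = 1676, Σx^2·x^2 = 13396.
And Σx·z = -3569, Σx^2·z = -28457.
MᵀM·[α, β]ᵀ = Mᵀz becomes [[220, 1676]; [1676, 13396]]·[α, β]ᵀ = [-3569, -28457]ᵀ.
Determinant 220·13396 − 1676² = 138144.
α = ((-3569)·13396 − 1676·(-28457))/138144 = -14549/17268; β = (220·(-28457) − 1676·(-3569))/138144 = -17431/8634.
At x = 10: ẑ = (-14549/17268)·(10) + (-17431/8634)·(100) = -1815845/8634.

ẑ = -210.31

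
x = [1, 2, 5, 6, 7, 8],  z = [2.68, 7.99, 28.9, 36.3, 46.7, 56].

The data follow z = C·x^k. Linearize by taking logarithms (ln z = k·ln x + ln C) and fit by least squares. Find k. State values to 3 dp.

Taking logs, ln z = k·ln x + ln C, so regress ln z on ln x.
AᵀA = [[14.3918, 8.1197]; [8.1197, 6]], rhs = [29.1401, 17.8888]ᵀ  (here Σln x = 8.1197, Σ(ln x)² = 14.3918, Σln z = 17.8888, Σln x·ln z = 29.1401).
Δ = 14.3918·6 − (8.1197)² = 20.4213; k = (29.1401·6 − 8.1197·17.8888)/20.4213 = 1.44895, ln C = (14.3918·17.8888 − 8.1197·29.1401)/20.4213 = 1.02062.

k = 1.449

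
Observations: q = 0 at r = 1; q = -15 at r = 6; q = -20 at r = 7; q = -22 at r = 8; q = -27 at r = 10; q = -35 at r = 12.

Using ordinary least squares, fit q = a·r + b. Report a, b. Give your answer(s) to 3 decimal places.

Entries of AᵀA: Σr·r = 394, Σr = 44, Σ1 = 6.
Moment sums: Σr·q = -1096, Σq = -119.
Normal equations: [[394, 44]; [44, 6]]·[a, b]ᵀ = [-1096, -119]ᵀ.
Δ = 394·6 − 44² = 428.
a = ((-1096)·6 − 44·(-119))/428 = -335/107; b = (394·(-119) − 44·(-1096))/428 = 669/214.

a = -3.131, b = 3.126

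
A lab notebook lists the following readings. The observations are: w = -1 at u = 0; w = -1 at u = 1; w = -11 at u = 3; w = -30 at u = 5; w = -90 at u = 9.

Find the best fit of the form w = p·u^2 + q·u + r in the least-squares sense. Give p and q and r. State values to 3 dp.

AᵀA·[p, q, r]ᵀ = Aᵀw reads: 7268·p + 882·q + 116·r = -8140;  882·p + 116·q + 18·r = -994;  116·p + 18·q + 5·r = -133.
(Σu^2·u^2 = 7268, Σu^2·u = 882, Σu^2 = 116, Σu·u = 116, Σu = 18, Σ1 = 5, Σu^2·w = -8140, Σu·w = -994, Σw = -133.)
Row-reducing yields p = -8136/7777, q = -4460/7777, r = -187/707.

p = -1.046, q = -0.573, r = -0.264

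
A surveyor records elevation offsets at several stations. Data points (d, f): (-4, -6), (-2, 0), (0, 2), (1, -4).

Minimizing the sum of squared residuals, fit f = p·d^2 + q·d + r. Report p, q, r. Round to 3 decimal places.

p = -1.025, q = -2.432, r = 0.342

Compute the Gram sums: Σd^2·d^2 = 273, Σd^2·d = -71, Σd^2 = 21, Σd·d = 21, Σd = -5, Σ1 = 4.
For Aᵀf: Σd^2·f = -100, Σd·f = 20, Σf = -8.
Inverting the 3×3 Gram matrix, [p, q, r]ᵀ = [-204/199, -484/199, 68/199]ᵀ.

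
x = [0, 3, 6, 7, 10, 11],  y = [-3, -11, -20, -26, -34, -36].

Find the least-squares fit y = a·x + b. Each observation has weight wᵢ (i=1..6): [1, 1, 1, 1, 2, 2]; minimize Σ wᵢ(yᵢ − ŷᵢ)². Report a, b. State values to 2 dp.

Entries of MᵀWM: Σwᵢ·x·x = 536, Σwᵢ·x = 58, Σwᵢ·1 = 8.
And Σwᵢ·x·y = -1807, Σwᵢ·y = -200.
Normal equations: [[536, 58]; [58, 8]]·[a, b]ᵀ = [-1807, -200]ᵀ.
Δ = 536·8 − 58² = 924.
a = ((-1807)·8 − 58·(-200))/924 = -34/11; b = (536·(-200) − 58·(-1807))/924 = -57/22.

a = -3.09, b = -2.59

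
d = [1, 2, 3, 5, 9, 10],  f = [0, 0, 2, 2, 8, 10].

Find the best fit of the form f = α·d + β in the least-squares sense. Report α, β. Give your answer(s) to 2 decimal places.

Entries of MᵀM: Σd·d = 220, Σd = 30, Σ1 = 6.
And Σd·f = 188, Σf = 22.
So MᵀM·[α, β]ᵀ = Mᵀf: [[220, 30]; [30, 6]]·[α, β]ᵀ = [188, 22]ᵀ.
det = 220·6 − 30² = 420.
α = (188·6 − 30·22)/420 = 39/35; β = (220·22 − 30·188)/420 = -40/21.

α = 1.11, β = -1.90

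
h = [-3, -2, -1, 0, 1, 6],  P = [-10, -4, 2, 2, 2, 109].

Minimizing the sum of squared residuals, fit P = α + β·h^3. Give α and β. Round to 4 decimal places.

α = 1.8910, β = 0.4953

Normal-equation sums: Σ1 = 6, Σh^3 = 181, Σh^3·h^3 = 47451.
And ΣP = 101, Σh^3·P = 23846.
Normal equations: [[6, 181]; [181, 47451]]·[α, β]ᵀ = [101, 23846]ᵀ.
det = 6·47451 − 181² = 251945.
α = (101·47451 − 181·23846)/251945 = 95285/50389; β = (6·23846 − 181·101)/251945 = 24959/50389.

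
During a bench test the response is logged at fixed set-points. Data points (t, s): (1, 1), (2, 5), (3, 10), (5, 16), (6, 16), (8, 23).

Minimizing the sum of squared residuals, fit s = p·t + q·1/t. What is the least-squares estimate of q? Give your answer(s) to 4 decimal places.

Sums needed: Σt·t = 139, Σt·1/t = 6, Σ1/t·1/t = 20801/14400.
For Mᵀs: Σt·s = 401, Σ1/t·s = 623/40.
Δ = 139·(20801/14400) − 6² = 2372939/14400.
p = (401·(20801/14400) − 6·(623/40))/(2372939/14400) = 6995521/2372939; q = (139·(623/40) − 6·401)/(2372939/14400) = -3471480/2372939.

q = -1.4629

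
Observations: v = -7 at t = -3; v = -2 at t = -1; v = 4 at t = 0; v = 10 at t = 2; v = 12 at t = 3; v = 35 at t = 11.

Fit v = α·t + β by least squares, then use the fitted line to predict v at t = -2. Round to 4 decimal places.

v̂ = -3.3333

From the data, Σt·t = 144, Σt = 12, Σ1 = 6.
And Σt·v = 464, Σv = 52.
Δ = 144·6 − 12² = 720.
α = (464·6 − 12·52)/720 = 3; β = (144·52 − 12·464)/720 = 8/3.
At t = -2: v̂ = (3)·(-2) + (8/3)·(1) = -10/3.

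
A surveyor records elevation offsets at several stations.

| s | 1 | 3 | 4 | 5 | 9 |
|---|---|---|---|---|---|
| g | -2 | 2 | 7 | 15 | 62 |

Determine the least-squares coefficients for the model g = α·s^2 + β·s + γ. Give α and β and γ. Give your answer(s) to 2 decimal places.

Compute the Gram sums: Σs^2·s^2 = 7524, Σs^2·s = 946, Σs^2 = 132, Σs·s = 132, Σs = 22, Σ1 = 5.
Moment sums: Σs^2·g = 5525, Σs·g = 665, Σg = 84.
AᵀA·[α, β, γ]ᵀ = Aᵀg becomes [[7524, 946, 132]; [946, 132, 22]; [132, 22, 5]]·[α, β, γ]ᵀ = [5525, 665, 84]ᵀ.
Solving the 3×3 system (Gaussian elimination) gives α = 1941/2002, β = -3337/2002, γ = -19/13.

α = 0.97, β = -1.67, γ = -1.46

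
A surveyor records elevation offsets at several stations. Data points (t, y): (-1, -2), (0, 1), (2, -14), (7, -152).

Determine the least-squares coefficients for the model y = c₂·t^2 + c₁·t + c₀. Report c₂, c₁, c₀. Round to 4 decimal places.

Forming MᵀM = [[2418, 350, 54]; [350, 54, 8]; [54, 8, 4]] and Mᵀy = [-7506, -1090, -167]ᵀ gives MᵀM·[c₂, c₁, c₀]ᵀ = Mᵀy.
Row-reducing yields c₂ = -16605/5618, c₁ = -6021/5618, c₀ = 829/2809.

c₂ = -2.9557, c₁ = -1.0717, c₀ = 0.2951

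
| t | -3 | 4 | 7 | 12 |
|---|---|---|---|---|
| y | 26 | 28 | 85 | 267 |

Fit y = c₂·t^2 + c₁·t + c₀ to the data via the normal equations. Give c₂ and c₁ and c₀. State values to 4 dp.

With design matrix M, MᵀM = [[23474, 2108, 218]; [2108, 218, 20]; [218, 20, 4]] and Mᵀy = [43295, 3833, 406]ᵀ.
Solving the 3×3 system (Gaussian elimination) gives c₂ = 22079/11055, c₁ = -43123/22110, c₀ = 17723/7370.

c₂ = 1.9972, c₁ = -1.9504, c₀ = 2.4047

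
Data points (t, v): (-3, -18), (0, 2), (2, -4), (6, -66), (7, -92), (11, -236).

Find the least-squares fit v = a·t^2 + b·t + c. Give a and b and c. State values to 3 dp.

MᵀM·[a, b, c]ᵀ = Mᵀv reads: 18435·a + 1871·b + 219·c = -35618;  1871·a + 219·b + 23·c = -3590;  219·a + 23·b + 6·c = -414.
(Σt^2·t^2 = 18435, Σt^2·t = 1871, Σt^2 = 219, Σt·t = 219, Σt = 23, Σ1 = 6, Σt^2·v = -35618, Σt·v = -3590, Σv = -414.)
Row-reducing yields a = -925357/453156, b = 119323/151052, c = 25808/10299.

a = -2.042, b = 0.790, c = 2.506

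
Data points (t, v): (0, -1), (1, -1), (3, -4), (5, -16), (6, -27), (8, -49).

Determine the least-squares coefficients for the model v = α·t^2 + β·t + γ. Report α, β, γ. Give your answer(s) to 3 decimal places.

Entries of AᵀA: Σt^2·t^2 = 6099, Σt^2·t = 881, Σt^2 = 135, Σt·t = 135, Σt = 23, Σ1 = 6.
And Σt^2·v = -4545, Σt·v = -647, Σv = -98.
Inverting the 3×3 Gram matrix, [α, β, γ]ᵀ = [-32881/33744, 19903/11248, -20107/16872]ᵀ.

α = -0.974, β = 1.769, γ = -1.192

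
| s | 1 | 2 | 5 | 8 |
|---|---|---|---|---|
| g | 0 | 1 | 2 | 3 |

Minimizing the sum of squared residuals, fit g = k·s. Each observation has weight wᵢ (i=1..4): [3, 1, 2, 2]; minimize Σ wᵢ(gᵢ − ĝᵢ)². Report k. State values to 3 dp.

k = 0.378

AᵀWA·[k]ᵀ = AᵀWg reads: 185·k = 70.
Hence k = 70 / 185 ≈ 0.378378.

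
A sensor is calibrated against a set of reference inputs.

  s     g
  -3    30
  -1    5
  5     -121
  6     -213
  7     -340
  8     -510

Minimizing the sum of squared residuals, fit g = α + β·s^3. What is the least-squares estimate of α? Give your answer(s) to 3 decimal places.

Setting ∂/∂α … = 0 gives: 6·α + 1168·β = -1149;  1168·α + 442804·β = -439688.
(Σ1 = 6, Σs^3 = 1168, Σs^3·s^3 = 442804, Σg = -1149, Σs^3·g = -439688.)
Eliminating β: 442804·(row 1) − 1168·(row 2) gives 1292600·α = 442804·(-1149) − 1168·(-439688) = 4773788, so α = 51889/14050.
Then β = ((-439688) − 1168·(51889/14050))/442804 = -7044/7025.

α = 3.693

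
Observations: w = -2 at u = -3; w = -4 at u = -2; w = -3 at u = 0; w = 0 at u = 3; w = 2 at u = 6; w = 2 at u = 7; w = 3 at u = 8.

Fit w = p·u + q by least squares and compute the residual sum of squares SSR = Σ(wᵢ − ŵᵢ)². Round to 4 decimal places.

XᵀX·[p, q]ᵀ = Xᵀw reads: 171·p + 19·q = 64;  19·p + 7·q = -2.
det = 171·7 − 19² = 836.
p = (64·7 − 19·(-2))/836 = 243/418; q = (171·(-2) − 19·64)/836 = -41/22.
Residuals: 336/209, -37/38, -25/22, 25/209, 157/418, -43/209, 89/418; SSR = 1059/209.

SSR = 5.0670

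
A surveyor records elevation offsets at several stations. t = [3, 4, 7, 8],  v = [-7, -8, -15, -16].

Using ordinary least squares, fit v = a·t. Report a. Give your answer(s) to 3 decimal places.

The normal equations are: 138·a = -286.
Hence a = -286 / 138 ≈ -2.07246.

a = -2.072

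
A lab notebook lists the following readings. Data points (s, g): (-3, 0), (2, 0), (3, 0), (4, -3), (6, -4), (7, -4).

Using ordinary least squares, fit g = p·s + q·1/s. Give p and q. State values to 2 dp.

p = -0.71, q = 3.91

Normal-equation sums: Σs·s = 123, Σs·1/s = 6, Σ1/s·1/s = 457/784.
And Σs·g = -64, Σ1/s·g = -167/84.
So XᵀX·[p, q]ᵀ = Xᵀg: [[123, 6]; [6, 457/784]]·[p, q]ᵀ = [-64, -167/84]ᵀ.
Eliminating q: (457/784)·(row 1) − 6·(row 2) gives (27987/784)·p = (457/784)·(-64) − 6·(-167/84) = -2487/98, so p = -6632/9329.
Then q = ((-167/84) − 6·(-6632/9329))/(457/784) = 109340/27987.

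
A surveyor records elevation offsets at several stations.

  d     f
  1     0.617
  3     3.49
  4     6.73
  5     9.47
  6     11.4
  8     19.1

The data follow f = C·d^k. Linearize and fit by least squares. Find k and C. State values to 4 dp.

Let Y = ln f. Fitting Y = k·ln d + ln C by least squares:
Σln d = 7.9655, Σ(ln d)² = 13.2535, Σln f = 10.3050, Σln d·ln f = 18.1286.
Equations: 13.2535·k + 7.9655·ln C = 18.1286;  7.9655·k + 6·ln C = 10.3050.
Slope k = (n·Σln d·ln f − Σln d·Σln f)/(n·Σ(ln d)² − (Σln d)²) = (6·18.1286 − 7.9655·10.3050)/16.0713 = 1.66051; ln C = (Σln f − k·Σln d)/n = -0.48698, so C = exp(-0.48698) = 0.61448.

k = 1.6605, C = 0.6145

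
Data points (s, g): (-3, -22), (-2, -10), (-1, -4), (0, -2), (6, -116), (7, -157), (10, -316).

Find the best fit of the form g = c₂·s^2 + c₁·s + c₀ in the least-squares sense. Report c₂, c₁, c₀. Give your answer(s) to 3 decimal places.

Forming MᵀM = [[13795, 1523, 199]; [1523, 199, 17]; [199, 17, 7]] and Mᵀg = [-43711, -4865, -627]ᵀ gives MᵀM·[c₂, c₁, c₀]ᵀ = Mᵀg.
Solving the 3×3 system (Gaussian elimination) gives c₂ = -354442/118083, c₁ = -55266/39361, c₀ = -97931/118083.

c₂ = -3.002, c₁ = -1.404, c₀ = -0.829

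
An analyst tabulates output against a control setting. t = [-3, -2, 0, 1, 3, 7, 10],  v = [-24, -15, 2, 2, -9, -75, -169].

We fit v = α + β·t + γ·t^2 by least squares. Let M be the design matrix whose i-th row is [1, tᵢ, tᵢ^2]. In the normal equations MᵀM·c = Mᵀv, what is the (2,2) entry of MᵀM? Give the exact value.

Row 2 ↔ basis t, column 2 ↔ basis t, so (MᵀM)_{2,2} = Σᵢ (t)·(t) = (-3)·(-3) + (-2)·(-2) + (0)·(0) + (1)·(1) + (3)·(3) + (7)·(7) + (10)·(10) = 172.

172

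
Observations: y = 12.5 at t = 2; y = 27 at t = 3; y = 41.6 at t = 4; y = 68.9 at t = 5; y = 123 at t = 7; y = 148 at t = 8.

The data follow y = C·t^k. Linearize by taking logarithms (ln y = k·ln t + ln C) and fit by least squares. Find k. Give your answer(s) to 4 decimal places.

Linearized form: ln y = k·ln t + ln C. From the 6 transformed points,
Over the data: Σln t = 8.8128, Σ(ln t)² = 14.3101, Σln y = 23.5917, Σln t·ln y = 37.1075.
Normal system: [[14.3101, 8.8128]; [8.8128, 6]]·[k, ln C]ᵀ = [37.1075, 23.5917]ᵀ.
Slope k = (n·Σln t·ln y − Σln t·Σln y)/(n·Σ(ln t)² − (Σln t)²) = (6·37.1075 − 8.8128·23.5917)/8.1947 = 1.79809; ln C = (Σln y − k·Σln t)/n = 1.29091.

k = 1.7981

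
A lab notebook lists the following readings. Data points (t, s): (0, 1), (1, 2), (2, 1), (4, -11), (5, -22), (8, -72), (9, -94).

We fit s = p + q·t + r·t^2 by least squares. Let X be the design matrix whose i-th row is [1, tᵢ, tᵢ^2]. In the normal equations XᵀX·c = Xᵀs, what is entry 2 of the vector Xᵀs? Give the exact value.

Entry 2 ↔ basis t, so (Xᵀs)_{2} = Σᵢ (t)·sᵢ = (0)·(1) + (1)·(2) + (2)·(1) + (4)·(-11) + (5)·(-22) + (8)·(-72) + (9)·(-94) = -1572.

-1572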